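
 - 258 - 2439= -2697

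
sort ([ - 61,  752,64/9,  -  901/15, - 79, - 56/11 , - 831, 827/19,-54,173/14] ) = [ - 831,  -  79, - 61, - 901/15 , - 54, - 56/11,64/9,173/14, 827/19,752] 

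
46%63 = 46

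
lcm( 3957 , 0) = 0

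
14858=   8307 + 6551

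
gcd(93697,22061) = 1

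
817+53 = 870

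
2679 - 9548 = - 6869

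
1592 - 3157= - 1565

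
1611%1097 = 514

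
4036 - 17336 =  - 13300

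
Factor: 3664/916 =4 = 2^2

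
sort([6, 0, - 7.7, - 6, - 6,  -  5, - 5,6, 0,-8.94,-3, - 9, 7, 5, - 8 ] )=[ - 9, - 8.94, - 8, - 7.7,-6,  -  6, - 5, - 5, - 3, 0,0,5, 6, 6,7]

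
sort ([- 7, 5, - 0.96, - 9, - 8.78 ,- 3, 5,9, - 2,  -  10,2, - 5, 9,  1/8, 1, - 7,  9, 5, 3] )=[ - 10 , - 9, - 8.78,-7,-7, - 5  , - 3, - 2 , - 0.96,  1/8, 1,2, 3,5,  5, 5, 9,9, 9] 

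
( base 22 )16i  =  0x27a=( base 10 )634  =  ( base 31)KE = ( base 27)nd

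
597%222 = 153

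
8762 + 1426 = 10188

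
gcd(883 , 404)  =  1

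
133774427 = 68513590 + 65260837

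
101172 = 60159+41013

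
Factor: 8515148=2^2* 797^1*  2671^1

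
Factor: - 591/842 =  - 2^(  -  1 )*3^1*197^1*421^( - 1 )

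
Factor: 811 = 811^1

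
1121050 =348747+772303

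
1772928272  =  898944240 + 873984032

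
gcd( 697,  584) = 1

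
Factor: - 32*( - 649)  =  20768 = 2^5*11^1*59^1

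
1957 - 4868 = - 2911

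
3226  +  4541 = 7767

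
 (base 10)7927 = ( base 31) 87m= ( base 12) 4707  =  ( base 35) 6GH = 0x1ef7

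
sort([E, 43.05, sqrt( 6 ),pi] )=[ sqrt( 6 ), E , pi,43.05]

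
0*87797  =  0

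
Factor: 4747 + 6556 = 11303 = 89^1* 127^1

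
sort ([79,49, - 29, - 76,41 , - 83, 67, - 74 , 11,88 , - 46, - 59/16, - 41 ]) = [ - 83, - 76 , - 74 , - 46,- 41 , -29,  -  59/16 , 11 , 41,49, 67,  79, 88 ]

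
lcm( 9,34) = 306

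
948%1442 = 948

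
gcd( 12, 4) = 4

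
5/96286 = 5/96286 = 0.00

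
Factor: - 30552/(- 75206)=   2^2 *3^1*19^1*31^ ( - 1)*67^1*1213^( - 1 ) = 15276/37603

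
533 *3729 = 1987557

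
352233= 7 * 50319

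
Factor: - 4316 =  - 2^2 * 13^1*83^1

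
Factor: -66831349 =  - 13^1*5140873^1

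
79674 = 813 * 98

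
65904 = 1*65904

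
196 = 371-175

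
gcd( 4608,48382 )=2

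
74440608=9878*7536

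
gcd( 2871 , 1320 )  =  33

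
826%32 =26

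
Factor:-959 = - 7^1* 137^1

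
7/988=7/988 = 0.01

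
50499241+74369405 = 124868646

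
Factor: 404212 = 2^2 * 139^1*727^1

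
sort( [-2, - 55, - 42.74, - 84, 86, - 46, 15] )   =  [-84, - 55 , - 46, - 42.74, - 2, 15, 86 ]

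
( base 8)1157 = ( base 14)327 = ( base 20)1B3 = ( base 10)623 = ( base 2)1001101111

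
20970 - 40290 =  - 19320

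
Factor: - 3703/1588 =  - 2^(  -  2)*7^1*23^2*397^ ( - 1)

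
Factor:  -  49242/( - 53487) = 58/63 = 2^1 * 3^( - 2 ) * 7^( - 1 )  *  29^1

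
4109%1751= 607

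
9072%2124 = 576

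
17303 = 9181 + 8122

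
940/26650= 94/2665  =  0.04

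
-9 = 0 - 9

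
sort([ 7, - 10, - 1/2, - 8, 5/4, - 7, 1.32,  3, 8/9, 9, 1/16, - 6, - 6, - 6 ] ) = [ - 10, - 8, - 7, - 6, - 6, - 6, - 1/2,  1/16,8/9,5/4, 1.32,3, 7, 9 ]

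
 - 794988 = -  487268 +-307720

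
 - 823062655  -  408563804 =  - 1231626459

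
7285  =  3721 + 3564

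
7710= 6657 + 1053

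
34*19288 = 655792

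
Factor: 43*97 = 43^1*97^1 = 4171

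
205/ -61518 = -205/61518 = - 0.00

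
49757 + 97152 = 146909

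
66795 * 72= 4809240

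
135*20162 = 2721870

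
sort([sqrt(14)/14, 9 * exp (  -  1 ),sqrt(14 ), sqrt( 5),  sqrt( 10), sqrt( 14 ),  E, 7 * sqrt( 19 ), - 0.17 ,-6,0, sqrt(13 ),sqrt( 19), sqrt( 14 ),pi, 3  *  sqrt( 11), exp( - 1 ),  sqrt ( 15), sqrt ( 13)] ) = [ - 6 ,- 0.17,0 , sqrt(14)/14 , exp( - 1 ),sqrt(5), E , pi,sqrt( 10 ), 9 * exp( - 1),sqrt (13 ),sqrt( 13), sqrt ( 14 ), sqrt( 14), sqrt ( 14 ),sqrt( 15 ),sqrt( 19),3*sqrt(11), 7*sqrt( 19) ]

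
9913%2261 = 869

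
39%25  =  14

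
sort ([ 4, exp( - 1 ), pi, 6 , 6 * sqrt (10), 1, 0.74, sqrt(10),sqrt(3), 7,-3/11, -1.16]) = [ -1.16, - 3/11, exp(- 1),0.74,1, sqrt(3 ),pi,sqrt(10) , 4,6,7, 6 * sqrt(10)] 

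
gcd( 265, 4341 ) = 1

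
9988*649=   6482212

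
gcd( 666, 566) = 2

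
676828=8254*82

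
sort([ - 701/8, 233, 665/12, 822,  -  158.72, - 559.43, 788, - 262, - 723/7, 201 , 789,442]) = [ - 559.43, - 262,  -  158.72,  -  723/7, - 701/8, 665/12,201, 233,  442, 788 , 789,822 ]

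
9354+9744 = 19098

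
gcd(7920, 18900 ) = 180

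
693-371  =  322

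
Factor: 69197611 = 7^1 *31^1*318883^1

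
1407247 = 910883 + 496364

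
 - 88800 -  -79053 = -9747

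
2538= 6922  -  4384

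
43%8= 3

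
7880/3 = 2626+2/3 = 2626.67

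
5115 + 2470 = 7585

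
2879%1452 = 1427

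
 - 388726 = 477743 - 866469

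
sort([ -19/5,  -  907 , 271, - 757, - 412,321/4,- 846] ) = [-907, - 846,- 757, - 412,- 19/5,321/4 , 271 ]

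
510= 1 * 510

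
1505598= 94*16017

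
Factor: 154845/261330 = 2^( - 1)*3^2*37^1*281^( - 1)  =  333/562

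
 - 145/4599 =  - 1 + 4454/4599=   -  0.03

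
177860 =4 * 44465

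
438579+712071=1150650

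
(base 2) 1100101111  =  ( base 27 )135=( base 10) 815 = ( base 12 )57B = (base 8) 1457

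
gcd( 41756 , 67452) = 3212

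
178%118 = 60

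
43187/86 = 43187/86 = 502.17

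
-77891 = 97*( - 803 )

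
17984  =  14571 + 3413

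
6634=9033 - 2399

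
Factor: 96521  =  263^1*367^1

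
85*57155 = 4858175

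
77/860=77/860 = 0.09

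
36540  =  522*70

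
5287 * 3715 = 19641205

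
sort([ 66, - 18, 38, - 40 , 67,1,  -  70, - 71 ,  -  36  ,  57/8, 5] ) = [- 71,  -  70, - 40, - 36, - 18,  1, 5 , 57/8,  38,66, 67 ] 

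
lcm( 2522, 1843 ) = 47918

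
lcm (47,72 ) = 3384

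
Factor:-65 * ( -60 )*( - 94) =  - 2^3 *3^1 * 5^2*13^1  *  47^1 = - 366600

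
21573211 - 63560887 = - 41987676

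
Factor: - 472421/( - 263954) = 2^(-1 ) * 271^( - 1)*487^(- 1)*472421^1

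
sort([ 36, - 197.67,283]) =[ - 197.67, 36, 283 ]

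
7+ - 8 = -1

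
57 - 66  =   - 9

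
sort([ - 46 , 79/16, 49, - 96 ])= [ - 96,-46,79/16,49 ]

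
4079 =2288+1791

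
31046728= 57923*536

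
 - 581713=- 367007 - 214706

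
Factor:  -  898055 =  - 5^1*43^1*4177^1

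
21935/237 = 92+131/237 = 92.55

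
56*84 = 4704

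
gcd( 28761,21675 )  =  3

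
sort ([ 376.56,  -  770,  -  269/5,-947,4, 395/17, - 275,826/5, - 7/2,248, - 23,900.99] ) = [-947, - 770,-275, - 269/5, -23,  -  7/2,  4,395/17 , 826/5,248,376.56, 900.99] 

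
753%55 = 38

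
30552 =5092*6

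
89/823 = 89/823 = 0.11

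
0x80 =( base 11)107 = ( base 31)44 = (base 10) 128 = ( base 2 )10000000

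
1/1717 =1/1717 = 0.00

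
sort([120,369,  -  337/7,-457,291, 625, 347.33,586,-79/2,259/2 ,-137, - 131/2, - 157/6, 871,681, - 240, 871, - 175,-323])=[ - 457, - 323, - 240,-175,  -  137,-131/2,  -  337/7, - 79/2, - 157/6, 120 , 259/2,  291 , 347.33,369,586,625,681 , 871,871 ] 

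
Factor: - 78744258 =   -  2^1*3^3*83^1*17569^1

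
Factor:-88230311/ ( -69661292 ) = 2^(-2)*13^1*37^1*53^(  -  1 )*59^1 * 3109^1* 328591^( - 1)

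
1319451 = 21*62831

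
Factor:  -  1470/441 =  - 2^1*3^( - 1)*5^1=-  10/3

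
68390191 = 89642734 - 21252543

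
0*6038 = 0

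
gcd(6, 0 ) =6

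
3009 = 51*59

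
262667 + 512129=774796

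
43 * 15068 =647924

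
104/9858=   52/4929=0.01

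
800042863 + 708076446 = 1508119309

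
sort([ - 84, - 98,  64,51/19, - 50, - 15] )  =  [ - 98, - 84, - 50, - 15,51/19, 64] 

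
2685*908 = 2437980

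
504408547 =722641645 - 218233098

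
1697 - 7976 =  - 6279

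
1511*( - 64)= - 96704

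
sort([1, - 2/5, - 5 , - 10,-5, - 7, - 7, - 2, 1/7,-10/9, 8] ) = [ - 10 , - 7, - 7, - 5 , - 5, - 2, - 10/9,-2/5, 1/7,1,8] 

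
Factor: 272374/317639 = 2^1*7^( - 1 )*17^1*8011^1*45377^( - 1 ) 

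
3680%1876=1804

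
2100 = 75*28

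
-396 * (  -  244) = 96624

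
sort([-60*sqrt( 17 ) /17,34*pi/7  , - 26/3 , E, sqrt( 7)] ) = [ -60*  sqrt( 17)/17,  -  26/3, sqrt( 7), E,34*pi/7] 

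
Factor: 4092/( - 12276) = - 1/3 = - 3^( -1 ) 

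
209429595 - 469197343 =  - 259767748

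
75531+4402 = 79933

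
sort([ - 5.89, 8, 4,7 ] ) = [ - 5.89, 4,7,8] 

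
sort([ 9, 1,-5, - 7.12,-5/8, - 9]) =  [ - 9, - 7.12,-5 ,-5/8, 1, 9]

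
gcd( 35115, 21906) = 3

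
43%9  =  7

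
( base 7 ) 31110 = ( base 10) 7602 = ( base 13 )35CA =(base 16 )1db2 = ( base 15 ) 23bc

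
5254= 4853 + 401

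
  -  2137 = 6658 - 8795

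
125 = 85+40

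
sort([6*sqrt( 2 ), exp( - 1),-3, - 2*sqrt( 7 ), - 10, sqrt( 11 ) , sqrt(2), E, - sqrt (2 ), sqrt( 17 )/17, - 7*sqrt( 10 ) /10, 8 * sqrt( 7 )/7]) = [-10, - 2*sqrt ( 7 ),-3, - 7 * sqrt( 10)/10, -sqrt(2) , sqrt( 17 )/17, exp( - 1), sqrt( 2 ), E,8*sqrt (7)/7,  sqrt(  11 ), 6*sqrt( 2)]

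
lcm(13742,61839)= 123678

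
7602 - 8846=-1244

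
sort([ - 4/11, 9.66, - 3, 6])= [ - 3, - 4/11, 6, 9.66]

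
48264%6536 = 2512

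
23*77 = 1771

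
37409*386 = 14439874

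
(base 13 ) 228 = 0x174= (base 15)19C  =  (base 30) CC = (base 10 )372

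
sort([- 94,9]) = [ - 94 , 9]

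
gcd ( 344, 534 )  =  2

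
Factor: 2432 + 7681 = 3^1*3371^1 = 10113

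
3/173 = 3/173 = 0.02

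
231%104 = 23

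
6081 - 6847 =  - 766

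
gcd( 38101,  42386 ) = 1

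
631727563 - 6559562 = 625168001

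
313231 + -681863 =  - 368632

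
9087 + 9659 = 18746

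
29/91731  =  29/91731 = 0.00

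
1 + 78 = 79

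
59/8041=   59/8041 = 0.01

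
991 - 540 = 451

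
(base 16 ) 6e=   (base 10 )110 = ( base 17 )68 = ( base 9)132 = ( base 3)11002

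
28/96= 7/24 = 0.29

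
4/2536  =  1/634= 0.00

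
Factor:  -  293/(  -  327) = 3^( - 1 ) * 109^(-1 )*293^1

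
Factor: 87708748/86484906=2^1*3^(  -  2)*929^1 * 23603^1*4804717^( - 1) = 43854374/43242453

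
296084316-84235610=211848706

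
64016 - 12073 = 51943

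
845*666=562770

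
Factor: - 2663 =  - 2663^1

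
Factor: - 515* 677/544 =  - 348655/544 = -2^( - 5 )*5^1*17^(  -  1)*103^1 * 677^1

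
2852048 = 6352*449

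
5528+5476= 11004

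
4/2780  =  1/695 = 0.00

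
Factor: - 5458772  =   - 2^2  *11^1 * 97^1*1279^1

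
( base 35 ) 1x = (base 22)32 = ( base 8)104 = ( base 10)68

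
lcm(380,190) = 380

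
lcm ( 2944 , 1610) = 103040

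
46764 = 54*866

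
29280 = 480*61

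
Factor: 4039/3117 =3^( - 1 )*7^1*577^1*1039^( - 1 )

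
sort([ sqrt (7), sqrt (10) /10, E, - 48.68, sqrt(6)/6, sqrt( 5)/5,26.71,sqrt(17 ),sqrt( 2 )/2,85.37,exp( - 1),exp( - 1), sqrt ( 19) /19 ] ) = [ - 48.68,sqrt(19 )/19, sqrt( 10) /10, exp( - 1 ),exp( - 1 ), sqrt( 6)/6,sqrt( 5 )/5,sqrt(2 ) /2,sqrt(7 ),E, sqrt( 17 ), 26.71,85.37 ]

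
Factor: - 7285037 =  - 19^1*457^1*839^1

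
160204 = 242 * 662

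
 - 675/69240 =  - 45/4616 = - 0.01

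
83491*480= 40075680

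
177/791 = 177/791 = 0.22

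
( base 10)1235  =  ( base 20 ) 31f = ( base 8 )2323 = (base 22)2C3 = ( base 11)a23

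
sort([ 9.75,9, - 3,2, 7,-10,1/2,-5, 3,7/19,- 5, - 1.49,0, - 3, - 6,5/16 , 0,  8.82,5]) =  [  -  10, - 6, - 5, - 5,  -  3, - 3,-1.49,0,0, 5/16,7/19,1/2, 2, 3, 5, 7,8.82, 9, 9.75 ]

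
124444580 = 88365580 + 36079000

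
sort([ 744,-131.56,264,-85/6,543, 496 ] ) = [ - 131.56, - 85/6, 264 , 496,543, 744]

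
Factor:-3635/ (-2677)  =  5^1*727^1*2677^( - 1 )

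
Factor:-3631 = -3631^1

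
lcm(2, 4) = 4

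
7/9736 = 7/9736 = 0.00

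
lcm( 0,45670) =0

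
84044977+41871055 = 125916032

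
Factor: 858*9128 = 2^4 * 3^1*7^1*11^1*13^1*163^1 = 7831824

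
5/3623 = 5/3623 = 0.00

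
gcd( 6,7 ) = 1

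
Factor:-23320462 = -2^1*11^1*1060021^1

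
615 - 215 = 400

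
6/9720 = 1/1620 = 0.00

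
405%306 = 99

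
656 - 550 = 106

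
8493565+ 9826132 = 18319697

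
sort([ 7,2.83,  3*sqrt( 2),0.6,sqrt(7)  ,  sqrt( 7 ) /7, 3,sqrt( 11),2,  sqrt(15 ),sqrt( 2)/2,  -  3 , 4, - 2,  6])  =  [ - 3, - 2, sqrt( 7)/7, 0.6,  sqrt( 2)/2, 2, sqrt(7) , 2.83,3, sqrt( 11),  sqrt( 15),4,3*sqrt(2),6, 7] 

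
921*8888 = 8185848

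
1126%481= 164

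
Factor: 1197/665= 3^2*5^( - 1 ) = 9/5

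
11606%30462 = 11606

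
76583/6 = 76583/6=12763.83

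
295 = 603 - 308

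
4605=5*921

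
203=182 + 21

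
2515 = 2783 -268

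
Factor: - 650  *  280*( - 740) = 2^6*5^4*7^1*13^1*37^1 = 134680000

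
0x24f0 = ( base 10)9456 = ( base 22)JBI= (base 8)22360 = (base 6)111440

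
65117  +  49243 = 114360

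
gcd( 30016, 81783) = 1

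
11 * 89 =979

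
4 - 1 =3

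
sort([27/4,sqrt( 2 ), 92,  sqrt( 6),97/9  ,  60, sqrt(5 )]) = [sqrt( 2),sqrt(5)  ,  sqrt( 6),27/4,  97/9,60, 92]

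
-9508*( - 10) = 95080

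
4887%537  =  54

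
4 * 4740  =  18960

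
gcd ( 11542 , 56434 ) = 58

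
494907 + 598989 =1093896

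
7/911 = 7/911 = 0.01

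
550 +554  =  1104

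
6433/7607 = 6433/7607=0.85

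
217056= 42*5168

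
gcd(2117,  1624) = 29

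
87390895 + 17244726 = 104635621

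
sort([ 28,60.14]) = [28, 60.14]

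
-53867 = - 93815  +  39948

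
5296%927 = 661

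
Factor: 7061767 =7061767^1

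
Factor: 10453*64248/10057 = 671584344/10057 = 2^3*3^1*89^(  -  1 )*113^( - 1)*2677^1*10453^1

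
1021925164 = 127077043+894848121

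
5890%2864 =162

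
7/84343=1/12049 =0.00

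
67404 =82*822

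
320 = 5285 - 4965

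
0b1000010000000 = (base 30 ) 4ko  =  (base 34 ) 3M8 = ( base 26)66C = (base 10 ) 4224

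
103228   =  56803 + 46425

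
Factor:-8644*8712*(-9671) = 728289432288 = 2^5*3^2*11^2 * 19^1 * 509^1*2161^1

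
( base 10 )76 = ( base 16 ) 4C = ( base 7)136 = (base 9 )84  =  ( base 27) 2m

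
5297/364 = 14 + 201/364 = 14.55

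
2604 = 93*28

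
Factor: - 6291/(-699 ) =3^2 =9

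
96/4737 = 32/1579 = 0.02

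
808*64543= 52150744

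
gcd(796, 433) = 1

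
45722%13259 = 5945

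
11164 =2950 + 8214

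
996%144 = 132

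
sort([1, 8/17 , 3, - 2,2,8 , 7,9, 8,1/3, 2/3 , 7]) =[ - 2,1/3, 8/17,  2/3,  1, 2,3, 7,7, 8,8, 9]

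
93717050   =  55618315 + 38098735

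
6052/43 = 140 +32/43  =  140.74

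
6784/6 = 3392/3 = 1130.67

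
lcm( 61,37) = 2257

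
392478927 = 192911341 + 199567586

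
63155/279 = 63155/279 =226.36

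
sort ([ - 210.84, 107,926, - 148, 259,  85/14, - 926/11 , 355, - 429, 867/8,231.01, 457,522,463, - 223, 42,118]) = [ - 429, - 223, - 210.84 , - 148,  -  926/11,85/14, 42,  107, 867/8 , 118,231.01, 259,355,457,463, 522, 926] 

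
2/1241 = 2/1241 = 0.00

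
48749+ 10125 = 58874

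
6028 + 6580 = 12608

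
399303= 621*643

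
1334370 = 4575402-3241032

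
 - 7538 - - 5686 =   -  1852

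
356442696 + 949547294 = 1305989990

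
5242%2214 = 814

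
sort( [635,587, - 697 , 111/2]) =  [-697,111/2, 587, 635 ]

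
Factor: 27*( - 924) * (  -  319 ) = 2^2 * 3^4 * 7^1*11^2 * 29^1= 7958412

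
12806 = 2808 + 9998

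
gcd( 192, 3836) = 4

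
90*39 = 3510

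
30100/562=53+157/281 = 53.56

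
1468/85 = 17 + 23/85 = 17.27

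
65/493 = 65/493=0.13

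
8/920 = 1/115 = 0.01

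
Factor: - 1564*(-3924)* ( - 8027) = -49262790672  =  - 2^4*3^2*17^1*23^2*109^1*349^1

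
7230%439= 206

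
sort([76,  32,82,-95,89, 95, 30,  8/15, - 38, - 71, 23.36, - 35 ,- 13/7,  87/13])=[ - 95 , - 71,-38  , - 35, - 13/7,  8/15,87/13,  23.36, 30,32, 76, 82,89, 95]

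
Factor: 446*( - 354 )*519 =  - 81941796  =  - 2^2 *3^2*59^1*173^1*223^1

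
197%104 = 93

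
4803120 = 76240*63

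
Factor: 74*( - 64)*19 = - 2^7*19^1*37^1 = - 89984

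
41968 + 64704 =106672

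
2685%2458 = 227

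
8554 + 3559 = 12113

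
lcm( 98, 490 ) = 490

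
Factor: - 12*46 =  - 552 = -2^3*3^1*23^1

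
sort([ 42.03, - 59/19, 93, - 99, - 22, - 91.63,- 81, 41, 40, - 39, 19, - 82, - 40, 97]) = [ - 99, - 91.63, - 82, - 81,  -  40, - 39,-22, - 59/19, 19, 40,  41 , 42.03, 93,  97]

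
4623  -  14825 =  - 10202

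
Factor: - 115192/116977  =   - 2^3*11^2*983^ ( - 1) = - 968/983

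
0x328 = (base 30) QS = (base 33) og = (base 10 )808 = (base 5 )11213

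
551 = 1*551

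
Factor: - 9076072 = -2^3*19^1 * 29^2*71^1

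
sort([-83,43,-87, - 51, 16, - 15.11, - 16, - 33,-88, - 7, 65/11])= [-88, - 87,-83,  -  51, - 33, - 16, - 15.11,-7,  65/11,16, 43] 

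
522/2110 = 261/1055  =  0.25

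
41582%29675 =11907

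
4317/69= 1439/23=62.57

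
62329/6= 62329/6 = 10388.17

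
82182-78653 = 3529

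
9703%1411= 1237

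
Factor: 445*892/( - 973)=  - 396940/973 = - 2^2*5^1 * 7^(  -  1)*89^1 * 139^(  -  1 ) *223^1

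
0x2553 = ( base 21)10e0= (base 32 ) 9aj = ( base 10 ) 9555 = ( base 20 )13HF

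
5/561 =5/561= 0.01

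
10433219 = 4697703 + 5735516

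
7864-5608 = 2256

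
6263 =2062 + 4201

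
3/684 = 1/228=0.00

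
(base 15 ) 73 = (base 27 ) 40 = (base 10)108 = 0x6C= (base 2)1101100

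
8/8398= 4/4199  =  0.00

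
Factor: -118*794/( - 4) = 59^1 * 397^1  =  23423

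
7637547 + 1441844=9079391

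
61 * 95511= 5826171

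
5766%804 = 138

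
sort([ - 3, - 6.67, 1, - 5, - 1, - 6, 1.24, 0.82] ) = [ - 6.67, - 6, - 5, - 3,- 1, 0.82, 1, 1.24]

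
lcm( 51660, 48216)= 723240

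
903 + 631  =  1534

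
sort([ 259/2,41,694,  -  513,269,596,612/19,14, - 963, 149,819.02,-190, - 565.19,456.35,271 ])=[ -963, - 565.19, - 513, - 190,14, 612/19,  41,259/2,  149, 269,271, 456.35,596, 694,819.02]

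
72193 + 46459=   118652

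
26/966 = 13/483 = 0.03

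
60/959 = 60/959 =0.06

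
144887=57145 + 87742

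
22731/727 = 31 + 194/727 = 31.27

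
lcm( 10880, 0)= 0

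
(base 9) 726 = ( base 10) 591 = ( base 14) 303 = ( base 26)mj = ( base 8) 1117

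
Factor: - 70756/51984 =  - 2^( - 2 )* 3^( - 2 )*7^2 =- 49/36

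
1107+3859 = 4966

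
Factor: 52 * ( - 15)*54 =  - 2^3*3^4*5^1*13^1  =  - 42120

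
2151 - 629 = 1522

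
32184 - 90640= - 58456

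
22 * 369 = 8118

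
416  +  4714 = 5130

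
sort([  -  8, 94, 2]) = [ - 8,2, 94 ]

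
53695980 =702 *76490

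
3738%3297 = 441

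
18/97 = 18/97 = 0.19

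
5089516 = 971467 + 4118049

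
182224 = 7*26032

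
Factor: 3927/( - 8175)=-1309/2725=-5^( - 2 )*7^1* 11^1*17^1*109^( - 1) 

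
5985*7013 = 41972805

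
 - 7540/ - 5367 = 1 + 2173/5367 = 1.40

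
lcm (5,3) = 15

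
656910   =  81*8110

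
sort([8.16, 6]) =[6 , 8.16 ]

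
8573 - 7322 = 1251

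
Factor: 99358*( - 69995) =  -2^1 * 5^1*7^1*47^1 * 151^1*13999^1 = -6954563210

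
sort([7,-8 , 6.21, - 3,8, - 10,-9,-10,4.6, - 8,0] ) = [ - 10, - 10, - 9, - 8,-8, - 3,  0,4.6,6.21, 7,8 ] 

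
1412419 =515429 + 896990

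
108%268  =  108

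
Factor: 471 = 3^1*157^1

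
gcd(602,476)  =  14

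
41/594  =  41/594 =0.07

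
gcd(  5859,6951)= 21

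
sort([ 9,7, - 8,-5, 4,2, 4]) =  [  -  8,  -  5, 2, 4, 4, 7,9]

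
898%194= 122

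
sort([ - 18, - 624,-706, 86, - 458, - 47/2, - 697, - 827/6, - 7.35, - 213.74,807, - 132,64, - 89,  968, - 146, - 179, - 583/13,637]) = [ - 706, - 697, - 624,-458, - 213.74, - 179,-146, - 827/6, - 132, - 89 , - 583/13,-47/2, - 18,  -  7.35 , 64,86,637, 807,968]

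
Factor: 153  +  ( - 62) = 7^1 * 13^1  =  91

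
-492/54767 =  - 492/54767=-0.01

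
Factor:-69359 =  - 43^1*1613^1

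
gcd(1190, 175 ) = 35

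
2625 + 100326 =102951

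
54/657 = 6/73 = 0.08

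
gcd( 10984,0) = 10984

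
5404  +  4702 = 10106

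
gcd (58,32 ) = 2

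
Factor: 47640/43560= 3^ ( - 1) * 11^(-2)*397^1 = 397/363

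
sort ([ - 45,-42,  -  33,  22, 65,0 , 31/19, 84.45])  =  [- 45, - 42,-33, 0, 31/19, 22,65, 84.45 ] 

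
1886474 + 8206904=10093378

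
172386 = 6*28731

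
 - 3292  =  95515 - 98807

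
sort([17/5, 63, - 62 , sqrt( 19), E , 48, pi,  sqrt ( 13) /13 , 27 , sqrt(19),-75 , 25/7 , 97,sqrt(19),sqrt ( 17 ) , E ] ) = [-75,  -  62, sqrt( 13 )/13 , E, E,pi,  17/5, 25/7,sqrt(17), sqrt(19), sqrt(19),sqrt(19), 27,48 , 63,97]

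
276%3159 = 276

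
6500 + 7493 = 13993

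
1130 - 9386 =- 8256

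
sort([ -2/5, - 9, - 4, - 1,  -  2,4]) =[ - 9, - 4, - 2, - 1, - 2/5, 4 ]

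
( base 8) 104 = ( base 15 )48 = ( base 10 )68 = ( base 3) 2112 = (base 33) 22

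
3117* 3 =9351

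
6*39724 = 238344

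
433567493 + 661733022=1095300515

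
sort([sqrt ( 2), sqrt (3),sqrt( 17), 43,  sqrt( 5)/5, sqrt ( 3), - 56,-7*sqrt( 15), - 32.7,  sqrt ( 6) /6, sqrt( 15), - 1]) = [-56,-32.7,-7*sqrt(15 ), - 1,sqrt ( 6 )/6,  sqrt( 5) /5, sqrt(2),  sqrt(3),sqrt ( 3 ) , sqrt(15), sqrt (17), 43] 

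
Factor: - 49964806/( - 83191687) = 2^1*277^(-1 )*1163^1*21481^1*300331^( - 1)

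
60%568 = 60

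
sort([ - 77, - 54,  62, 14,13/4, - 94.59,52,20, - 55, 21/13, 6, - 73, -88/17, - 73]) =[-94.59, - 77, - 73,  -  73, - 55,  -  54,  -  88/17 , 21/13, 13/4, 6, 14, 20, 52, 62]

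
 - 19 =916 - 935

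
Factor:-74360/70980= - 22/21 = - 2^1*3^( - 1)*7^(- 1)*11^1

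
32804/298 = 110 + 12/149=110.08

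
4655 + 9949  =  14604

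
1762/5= 352 + 2/5  =  352.40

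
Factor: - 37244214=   -  2^1 * 3^2*7^2 * 42227^1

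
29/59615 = 29/59615 = 0.00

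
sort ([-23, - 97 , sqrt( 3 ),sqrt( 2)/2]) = [ - 97, - 23,sqrt( 2)/2,sqrt( 3 )]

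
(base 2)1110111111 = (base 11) 7A2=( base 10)959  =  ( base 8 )1677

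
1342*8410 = 11286220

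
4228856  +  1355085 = 5583941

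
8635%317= 76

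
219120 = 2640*83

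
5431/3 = 1810 + 1/3= 1810.33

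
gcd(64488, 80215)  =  1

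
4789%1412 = 553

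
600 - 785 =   -  185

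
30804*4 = 123216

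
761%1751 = 761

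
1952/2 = 976  =  976.00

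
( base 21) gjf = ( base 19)11D3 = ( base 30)890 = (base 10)7470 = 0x1D2E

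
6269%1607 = 1448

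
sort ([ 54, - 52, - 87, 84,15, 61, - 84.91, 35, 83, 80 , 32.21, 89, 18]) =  [  -  87, - 84.91, - 52, 15,18,32.21, 35,54,  61,  80, 83, 84,89]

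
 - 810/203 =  - 810/203 = - 3.99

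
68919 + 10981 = 79900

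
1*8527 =8527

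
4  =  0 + 4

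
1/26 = 1/26 = 0.04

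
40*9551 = 382040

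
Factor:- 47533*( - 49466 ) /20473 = 2^1*59^( - 1)*347^( - 1)*24733^1*47533^1 = 2351267378/20473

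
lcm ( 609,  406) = 1218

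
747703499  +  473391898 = 1221095397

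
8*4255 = 34040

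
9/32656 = 9/32656 = 0.00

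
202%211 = 202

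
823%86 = 49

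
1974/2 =987 = 987.00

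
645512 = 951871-306359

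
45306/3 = 15102 = 15102.00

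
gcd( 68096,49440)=32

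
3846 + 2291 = 6137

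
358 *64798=23197684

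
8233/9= 914 + 7/9= 914.78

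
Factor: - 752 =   -  2^4*47^1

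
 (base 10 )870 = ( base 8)1546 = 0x366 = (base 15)3d0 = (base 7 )2352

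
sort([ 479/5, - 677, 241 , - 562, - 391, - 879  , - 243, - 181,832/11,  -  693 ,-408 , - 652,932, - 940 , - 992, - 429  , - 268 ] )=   [ - 992, - 940, - 879 , - 693, - 677, - 652, - 562, - 429,-408, - 391, - 268, - 243, - 181, 832/11, 479/5,241, 932 ] 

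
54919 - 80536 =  - 25617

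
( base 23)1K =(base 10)43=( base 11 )3a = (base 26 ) 1h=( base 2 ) 101011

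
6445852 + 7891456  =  14337308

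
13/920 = 13/920 =0.01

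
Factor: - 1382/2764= -1/2 = - 2^ ( - 1)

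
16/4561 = 16/4561 = 0.00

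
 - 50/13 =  - 50/13 = -3.85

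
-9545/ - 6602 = 1 + 2943/6602 = 1.45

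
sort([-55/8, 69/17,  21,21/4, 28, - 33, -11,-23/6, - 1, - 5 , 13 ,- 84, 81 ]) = [ - 84,  -  33,  -  11, - 55/8, - 5, - 23/6, - 1, 69/17,21/4, 13, 21, 28, 81]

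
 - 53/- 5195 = 53/5195 = 0.01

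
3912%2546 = 1366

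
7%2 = 1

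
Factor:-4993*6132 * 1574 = -2^3  *  3^1 * 7^1*73^1 * 787^1*4993^1 = -48191277624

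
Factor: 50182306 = 2^1*19^1 *149^1*8863^1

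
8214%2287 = 1353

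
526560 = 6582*80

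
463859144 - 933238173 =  - 469379029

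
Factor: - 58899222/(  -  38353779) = 2^1* 827^(-1 )*5153^ ( -1)*3272179^1 = 6544358/4261531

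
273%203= 70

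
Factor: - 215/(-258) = 2^( - 1)*3^( - 1 )*5^1 = 5/6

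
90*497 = 44730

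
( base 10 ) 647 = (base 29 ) m9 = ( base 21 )19H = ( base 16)287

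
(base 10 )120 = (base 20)60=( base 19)66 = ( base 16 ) 78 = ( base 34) 3i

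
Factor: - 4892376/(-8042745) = 1630792/2680915 = 2^3*5^(  -  1)*23^1*131^(- 1) * 4093^( - 1) * 8863^1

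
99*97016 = 9604584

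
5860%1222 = 972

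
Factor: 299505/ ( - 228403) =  - 3^1*5^1*7^( - 1 ) * 41^1  *  67^( - 1) = -615/469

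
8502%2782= 156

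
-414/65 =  - 414/65 = -6.37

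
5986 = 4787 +1199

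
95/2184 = 95/2184 = 0.04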